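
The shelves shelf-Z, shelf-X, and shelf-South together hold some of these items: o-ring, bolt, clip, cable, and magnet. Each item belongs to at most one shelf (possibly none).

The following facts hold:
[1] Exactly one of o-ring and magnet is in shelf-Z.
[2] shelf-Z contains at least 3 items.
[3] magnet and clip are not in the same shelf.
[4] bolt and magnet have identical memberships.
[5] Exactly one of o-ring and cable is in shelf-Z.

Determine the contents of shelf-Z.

shelf-Z = {bolt, cable, magnet}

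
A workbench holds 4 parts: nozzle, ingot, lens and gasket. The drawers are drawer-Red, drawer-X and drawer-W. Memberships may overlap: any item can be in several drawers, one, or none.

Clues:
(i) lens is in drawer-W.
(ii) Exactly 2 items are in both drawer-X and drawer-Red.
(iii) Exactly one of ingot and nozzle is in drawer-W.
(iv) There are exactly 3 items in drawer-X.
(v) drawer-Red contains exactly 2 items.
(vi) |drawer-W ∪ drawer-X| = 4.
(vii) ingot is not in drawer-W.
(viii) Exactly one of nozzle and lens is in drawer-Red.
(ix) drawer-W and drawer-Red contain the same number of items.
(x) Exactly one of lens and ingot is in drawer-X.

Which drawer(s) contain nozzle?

nozzle: drawer-Red, drawer-W, drawer-X

From (i): lens ∈ drawer-W.
From (vii): ingot ∉ drawer-W.
(iii) (exactly one): nozzle ∈ drawer-W.
Suppose nozzle ∉ drawer-Red: no assignment then satisfies all the clues, so nozzle ∈ drawer-Red.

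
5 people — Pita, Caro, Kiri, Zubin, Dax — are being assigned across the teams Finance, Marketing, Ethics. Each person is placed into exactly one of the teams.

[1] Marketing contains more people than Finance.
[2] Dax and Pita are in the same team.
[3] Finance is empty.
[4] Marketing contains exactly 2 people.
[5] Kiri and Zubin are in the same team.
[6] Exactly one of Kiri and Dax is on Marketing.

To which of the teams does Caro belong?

Caro: Ethics

(3): Finance already has 0, so the rest are out.
Suppose Caro ∈ Marketing: no assignment then satisfies all the clues, so Caro ∉ Marketing.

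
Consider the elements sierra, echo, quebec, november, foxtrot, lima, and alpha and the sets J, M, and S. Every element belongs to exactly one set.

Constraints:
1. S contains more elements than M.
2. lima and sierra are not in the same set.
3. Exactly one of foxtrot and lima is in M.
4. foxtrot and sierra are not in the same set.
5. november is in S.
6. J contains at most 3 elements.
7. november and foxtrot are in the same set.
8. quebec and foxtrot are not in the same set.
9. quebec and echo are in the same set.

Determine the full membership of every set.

J = {echo, quebec, sierra}; M = {lima}; S = {alpha, foxtrot, november}

From (5): november ∈ S.
(7): foxtrot matches november: foxtrot ∉ J.
(7): foxtrot matches november: foxtrot ∉ M.
(7): foxtrot matches november: foxtrot ∈ S.
(8): quebec ∉ S.
(9): echo matches quebec: echo ∉ S.
(3) (exactly one): lima ∈ M.
(4): sierra ∉ S.
(2): sierra ∉ M.
Only one set left: sierra ∈ J.
Suppose echo ∉ J: no assignment then satisfies all the clues, so echo ∈ J.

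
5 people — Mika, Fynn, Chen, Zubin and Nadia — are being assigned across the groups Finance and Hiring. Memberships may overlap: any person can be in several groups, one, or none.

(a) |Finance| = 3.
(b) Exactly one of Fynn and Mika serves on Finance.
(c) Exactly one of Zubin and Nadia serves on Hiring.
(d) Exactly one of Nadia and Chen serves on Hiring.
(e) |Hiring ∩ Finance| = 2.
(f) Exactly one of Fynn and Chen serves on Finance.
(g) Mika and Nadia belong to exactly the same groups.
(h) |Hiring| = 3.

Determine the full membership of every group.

Finance = {Chen, Mika, Nadia}; Hiring = {Fynn, Mika, Nadia}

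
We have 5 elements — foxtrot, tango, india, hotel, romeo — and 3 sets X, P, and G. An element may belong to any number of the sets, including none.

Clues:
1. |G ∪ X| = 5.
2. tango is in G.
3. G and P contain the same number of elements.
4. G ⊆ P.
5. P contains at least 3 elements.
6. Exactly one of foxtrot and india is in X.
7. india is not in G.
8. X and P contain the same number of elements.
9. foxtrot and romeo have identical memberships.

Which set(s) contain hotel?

hotel: X

From (2): tango ∈ G.
From (7): india ∉ G.
(4) with tango ∈ G: tango ∈ P.
Suppose hotel ∉ X: no assignment then satisfies all the clues, so hotel ∈ X.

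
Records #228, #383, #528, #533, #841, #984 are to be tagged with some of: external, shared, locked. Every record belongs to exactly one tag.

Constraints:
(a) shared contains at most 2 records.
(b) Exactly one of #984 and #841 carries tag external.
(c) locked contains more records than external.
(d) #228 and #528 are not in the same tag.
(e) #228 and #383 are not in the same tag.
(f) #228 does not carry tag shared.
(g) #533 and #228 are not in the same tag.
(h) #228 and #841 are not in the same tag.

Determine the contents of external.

external = {#228, #984}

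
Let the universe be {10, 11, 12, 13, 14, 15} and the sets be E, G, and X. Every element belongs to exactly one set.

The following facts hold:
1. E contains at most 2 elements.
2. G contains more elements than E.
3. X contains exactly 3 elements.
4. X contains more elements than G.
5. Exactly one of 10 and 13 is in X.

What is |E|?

1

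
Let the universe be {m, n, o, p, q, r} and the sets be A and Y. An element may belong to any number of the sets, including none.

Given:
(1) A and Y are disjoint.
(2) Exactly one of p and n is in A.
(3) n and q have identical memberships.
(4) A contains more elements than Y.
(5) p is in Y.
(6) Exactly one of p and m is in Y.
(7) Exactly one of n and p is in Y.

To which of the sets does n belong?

From (5): p ∈ Y.
(1) (disjoint): p ∉ A.
(2) (exactly one): n ∈ A.
(3): q matches n: q ∈ A.
(6) (exactly one): m ∉ Y.
(7) (exactly one): n ∉ Y.
(1) (disjoint): q ∉ Y.

n: A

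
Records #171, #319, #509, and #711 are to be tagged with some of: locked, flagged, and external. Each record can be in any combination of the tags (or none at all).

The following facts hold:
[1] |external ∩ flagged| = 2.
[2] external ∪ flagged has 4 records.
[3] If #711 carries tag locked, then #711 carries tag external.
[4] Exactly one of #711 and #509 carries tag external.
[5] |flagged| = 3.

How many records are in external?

3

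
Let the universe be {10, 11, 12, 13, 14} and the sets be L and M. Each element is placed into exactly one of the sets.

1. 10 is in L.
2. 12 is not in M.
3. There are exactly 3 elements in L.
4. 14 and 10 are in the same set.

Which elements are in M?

M = {11, 13}

From (1): 10 ∈ L.
From (2): 12 ∉ M.
(4): 14 matches 10: 14 ∈ L.
Only one set left: 12 ∈ L.
(3): L already has 3, so the rest are out.
Only one set left: 11 ∈ M.
Only one set left: 13 ∈ M.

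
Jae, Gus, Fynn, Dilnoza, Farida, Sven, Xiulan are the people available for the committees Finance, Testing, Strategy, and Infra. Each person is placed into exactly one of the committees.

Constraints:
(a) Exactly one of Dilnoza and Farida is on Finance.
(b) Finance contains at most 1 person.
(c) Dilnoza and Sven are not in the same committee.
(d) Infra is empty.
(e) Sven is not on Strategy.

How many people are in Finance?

1

From (e): Sven ∉ Strategy.
(d): Infra already has 0, so the rest are out.
Suppose Jae ∈ Finance: no assignment then satisfies all the clues, so Jae ∉ Finance.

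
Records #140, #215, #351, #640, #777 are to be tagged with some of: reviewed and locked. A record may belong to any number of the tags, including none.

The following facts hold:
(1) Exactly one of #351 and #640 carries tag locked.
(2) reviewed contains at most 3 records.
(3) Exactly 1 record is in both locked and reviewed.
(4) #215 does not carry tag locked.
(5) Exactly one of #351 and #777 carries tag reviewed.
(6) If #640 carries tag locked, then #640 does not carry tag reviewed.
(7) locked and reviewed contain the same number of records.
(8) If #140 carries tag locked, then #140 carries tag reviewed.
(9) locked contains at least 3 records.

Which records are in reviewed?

reviewed = {#140, #215, #351}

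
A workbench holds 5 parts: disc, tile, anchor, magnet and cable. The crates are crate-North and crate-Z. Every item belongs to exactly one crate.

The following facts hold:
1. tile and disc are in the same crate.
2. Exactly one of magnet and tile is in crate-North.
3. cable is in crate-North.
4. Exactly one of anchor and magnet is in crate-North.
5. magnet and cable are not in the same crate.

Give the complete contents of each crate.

From (3): cable ∈ crate-North.
(5): magnet ∉ crate-North.
Only one crate left: magnet ∈ crate-Z.
(2) (exactly one): tile ∈ crate-North.
(4) (exactly one): anchor ∈ crate-North.
(1): disc matches tile: disc ∈ crate-North.

crate-North = {anchor, cable, disc, tile}; crate-Z = {magnet}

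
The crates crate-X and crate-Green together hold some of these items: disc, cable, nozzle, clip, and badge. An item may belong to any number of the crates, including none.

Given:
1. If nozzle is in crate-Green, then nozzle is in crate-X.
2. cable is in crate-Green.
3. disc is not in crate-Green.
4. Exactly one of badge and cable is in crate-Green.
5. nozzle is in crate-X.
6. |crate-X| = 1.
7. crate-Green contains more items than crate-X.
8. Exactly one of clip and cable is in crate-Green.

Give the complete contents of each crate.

From (2): cable ∈ crate-Green.
From (3): disc ∉ crate-Green.
From (5): nozzle ∈ crate-X.
(4) (exactly one): badge ∉ crate-Green.
(6): crate-X already has 1, so the rest are out.
(8) (exactly one): clip ∉ crate-Green.
Suppose nozzle ∉ crate-Green: no assignment then satisfies all the clues, so nozzle ∈ crate-Green.

crate-X = {nozzle}; crate-Green = {cable, nozzle}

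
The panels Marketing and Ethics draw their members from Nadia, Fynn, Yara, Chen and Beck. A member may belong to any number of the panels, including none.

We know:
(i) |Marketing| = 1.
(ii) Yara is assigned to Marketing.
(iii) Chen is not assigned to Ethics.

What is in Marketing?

Marketing = {Yara}

From (ii): Yara ∈ Marketing.
From (iii): Chen ∉ Ethics.
(i): Marketing already has 1, so the rest are out.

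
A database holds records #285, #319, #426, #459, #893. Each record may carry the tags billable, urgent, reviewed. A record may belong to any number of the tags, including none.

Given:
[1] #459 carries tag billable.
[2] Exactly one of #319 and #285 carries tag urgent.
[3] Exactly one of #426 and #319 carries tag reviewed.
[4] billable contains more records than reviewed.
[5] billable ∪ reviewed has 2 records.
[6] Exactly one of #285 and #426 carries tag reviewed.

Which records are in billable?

billable = {#426, #459}

From (1): #459 ∈ billable.
Suppose #285 ∈ billable: no assignment then satisfies all the clues, so #285 ∉ billable.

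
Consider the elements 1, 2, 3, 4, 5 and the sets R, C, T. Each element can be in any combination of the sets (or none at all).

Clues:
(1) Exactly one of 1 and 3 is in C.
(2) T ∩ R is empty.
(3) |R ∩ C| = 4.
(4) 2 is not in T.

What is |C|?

4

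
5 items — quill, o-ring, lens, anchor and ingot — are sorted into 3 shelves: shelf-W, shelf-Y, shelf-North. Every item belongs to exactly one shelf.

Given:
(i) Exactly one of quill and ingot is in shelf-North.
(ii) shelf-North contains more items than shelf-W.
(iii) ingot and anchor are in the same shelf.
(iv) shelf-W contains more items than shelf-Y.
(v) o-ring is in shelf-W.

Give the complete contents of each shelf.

shelf-W = {o-ring, quill}; shelf-Y = {}; shelf-North = {anchor, ingot, lens}

From (v): o-ring ∈ shelf-W.
Suppose quill ∉ shelf-W: no assignment then satisfies all the clues, so quill ∈ shelf-W.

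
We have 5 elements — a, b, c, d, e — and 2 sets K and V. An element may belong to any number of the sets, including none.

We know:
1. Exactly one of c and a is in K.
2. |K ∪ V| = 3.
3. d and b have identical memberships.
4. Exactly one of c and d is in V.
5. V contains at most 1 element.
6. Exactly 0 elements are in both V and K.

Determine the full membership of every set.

K = {a, e}; V = {c}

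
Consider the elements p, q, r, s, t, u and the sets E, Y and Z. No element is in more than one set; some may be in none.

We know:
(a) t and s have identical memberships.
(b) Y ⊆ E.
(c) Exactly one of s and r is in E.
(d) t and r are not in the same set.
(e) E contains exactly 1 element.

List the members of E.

E = {r}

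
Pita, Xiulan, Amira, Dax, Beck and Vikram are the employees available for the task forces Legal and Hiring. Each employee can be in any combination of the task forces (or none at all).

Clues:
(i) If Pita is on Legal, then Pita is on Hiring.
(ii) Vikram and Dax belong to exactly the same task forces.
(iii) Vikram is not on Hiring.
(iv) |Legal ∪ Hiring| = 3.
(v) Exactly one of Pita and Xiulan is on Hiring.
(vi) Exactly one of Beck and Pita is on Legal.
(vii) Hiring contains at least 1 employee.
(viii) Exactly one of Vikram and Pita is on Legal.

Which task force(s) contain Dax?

Dax: none

From (iii): Vikram ∉ Hiring.
(ii): Dax matches Vikram: Dax ∉ Hiring.
Suppose Dax ∈ Legal: no assignment then satisfies all the clues, so Dax ∉ Legal.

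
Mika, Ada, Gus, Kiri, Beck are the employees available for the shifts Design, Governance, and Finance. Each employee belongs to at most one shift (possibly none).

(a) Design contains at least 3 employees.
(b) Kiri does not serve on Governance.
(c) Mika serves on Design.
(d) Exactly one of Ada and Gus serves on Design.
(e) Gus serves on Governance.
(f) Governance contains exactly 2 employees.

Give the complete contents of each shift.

Design = {Ada, Kiri, Mika}; Governance = {Beck, Gus}; Finance = {}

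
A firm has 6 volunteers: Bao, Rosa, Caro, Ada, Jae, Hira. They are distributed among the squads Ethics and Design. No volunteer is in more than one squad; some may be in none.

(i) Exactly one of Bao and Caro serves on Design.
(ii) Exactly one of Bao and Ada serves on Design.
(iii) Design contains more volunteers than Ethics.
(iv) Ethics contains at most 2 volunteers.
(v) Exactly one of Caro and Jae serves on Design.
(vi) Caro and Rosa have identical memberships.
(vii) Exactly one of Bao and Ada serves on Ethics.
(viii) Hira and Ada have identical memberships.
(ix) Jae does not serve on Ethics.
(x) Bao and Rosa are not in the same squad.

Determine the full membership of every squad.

Ethics = {Bao}; Design = {Ada, Caro, Hira, Rosa}

From (ix): Jae ∉ Ethics.
Suppose Bao ∉ Ethics: no assignment then satisfies all the clues, so Bao ∈ Ethics.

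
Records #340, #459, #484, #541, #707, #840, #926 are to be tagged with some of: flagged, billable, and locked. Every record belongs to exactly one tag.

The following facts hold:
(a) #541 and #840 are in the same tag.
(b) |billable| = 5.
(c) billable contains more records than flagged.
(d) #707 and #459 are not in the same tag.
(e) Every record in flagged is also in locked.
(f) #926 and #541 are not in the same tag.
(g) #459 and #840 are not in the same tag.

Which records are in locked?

locked = {#459, #926}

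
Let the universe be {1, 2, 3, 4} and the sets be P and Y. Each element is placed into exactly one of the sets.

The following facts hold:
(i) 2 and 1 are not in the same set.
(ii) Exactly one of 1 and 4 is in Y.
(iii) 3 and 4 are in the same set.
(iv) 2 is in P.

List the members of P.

P = {2, 3, 4}

From (iv): 2 ∈ P.
(i): 1 ∉ P.
Only one set left: 1 ∈ Y.
(ii) (exactly one): 4 ∉ Y.
(iii): 3 matches 4: 3 ∉ Y.
Only one set left: 3 ∈ P.
Only one set left: 4 ∈ P.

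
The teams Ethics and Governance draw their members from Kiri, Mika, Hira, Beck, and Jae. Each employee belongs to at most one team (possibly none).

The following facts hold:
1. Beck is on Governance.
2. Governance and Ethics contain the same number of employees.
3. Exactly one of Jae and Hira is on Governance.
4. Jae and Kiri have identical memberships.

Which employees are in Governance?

From (1): Beck ∈ Governance.
Suppose Kiri ∈ Governance: no assignment then satisfies all the clues, so Kiri ∉ Governance.

Governance = {Beck, Hira}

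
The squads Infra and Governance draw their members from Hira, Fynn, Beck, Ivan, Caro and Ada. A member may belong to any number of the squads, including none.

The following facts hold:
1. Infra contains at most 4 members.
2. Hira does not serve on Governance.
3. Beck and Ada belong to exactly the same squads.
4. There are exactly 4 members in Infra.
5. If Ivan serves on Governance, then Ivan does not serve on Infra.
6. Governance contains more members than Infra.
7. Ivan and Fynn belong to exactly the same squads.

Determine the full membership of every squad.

Infra = {Ada, Beck, Caro, Hira}; Governance = {Ada, Beck, Caro, Fynn, Ivan}

From (2): Hira ∉ Governance.
Suppose Hira ∉ Infra: no assignment then satisfies all the clues, so Hira ∈ Infra.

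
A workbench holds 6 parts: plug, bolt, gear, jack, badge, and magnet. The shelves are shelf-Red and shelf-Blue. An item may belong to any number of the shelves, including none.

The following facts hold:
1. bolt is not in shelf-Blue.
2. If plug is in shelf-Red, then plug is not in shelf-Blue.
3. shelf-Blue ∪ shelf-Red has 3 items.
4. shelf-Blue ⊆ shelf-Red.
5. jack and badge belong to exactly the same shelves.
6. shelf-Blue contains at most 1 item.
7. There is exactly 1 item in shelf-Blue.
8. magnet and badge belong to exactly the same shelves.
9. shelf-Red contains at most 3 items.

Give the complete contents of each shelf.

shelf-Red = {bolt, gear, plug}; shelf-Blue = {gear}

From (1): bolt ∉ shelf-Blue.
Suppose plug ∉ shelf-Red: no assignment then satisfies all the clues, so plug ∈ shelf-Red.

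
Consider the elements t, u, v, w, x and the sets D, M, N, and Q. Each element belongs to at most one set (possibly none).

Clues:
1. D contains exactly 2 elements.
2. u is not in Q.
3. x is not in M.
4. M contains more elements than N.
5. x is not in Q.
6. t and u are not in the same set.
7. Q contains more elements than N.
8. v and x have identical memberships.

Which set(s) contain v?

v: D

From (2): u ∉ Q.
From (3): x ∉ M.
From (5): x ∉ Q.
(8): v matches x: v ∉ M.
(8): v matches x: v ∉ Q.
Suppose v ∉ D: no assignment then satisfies all the clues, so v ∈ D.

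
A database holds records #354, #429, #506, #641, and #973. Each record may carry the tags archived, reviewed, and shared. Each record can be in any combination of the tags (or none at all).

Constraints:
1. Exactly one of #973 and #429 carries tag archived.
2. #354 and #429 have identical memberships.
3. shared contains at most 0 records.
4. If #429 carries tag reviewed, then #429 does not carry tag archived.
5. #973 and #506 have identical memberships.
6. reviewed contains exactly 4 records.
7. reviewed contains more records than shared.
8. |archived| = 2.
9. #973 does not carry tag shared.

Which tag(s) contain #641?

#641: none

From (9): #973 ∉ shared.
(3): shared already has 0, so the rest are out.
Suppose #641 ∈ archived: no assignment then satisfies all the clues, so #641 ∉ archived.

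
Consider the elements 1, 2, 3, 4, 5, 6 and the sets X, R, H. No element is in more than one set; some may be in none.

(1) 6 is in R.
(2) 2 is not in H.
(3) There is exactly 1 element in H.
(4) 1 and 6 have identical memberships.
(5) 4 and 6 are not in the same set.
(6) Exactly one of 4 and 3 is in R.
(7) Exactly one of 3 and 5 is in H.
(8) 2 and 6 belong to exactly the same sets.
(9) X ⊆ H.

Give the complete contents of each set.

X = {}; R = {1, 2, 3, 6}; H = {5}

From (1): 6 ∈ R.
From (2): 2 ∉ H.
(4): 1 matches 6: 1 ∉ X.
(4): 1 matches 6: 1 ∈ R.
(5): 4 ∉ R.
(6) (exactly one): 3 ∈ R.
(7) (exactly one): 5 ∈ H.
(8): 2 matches 6: 2 ∉ X.
(8): 2 matches 6: 2 ∈ R.
(3): H already has 1, so the rest are out.
(9) contrapositive: 4 ∉ X.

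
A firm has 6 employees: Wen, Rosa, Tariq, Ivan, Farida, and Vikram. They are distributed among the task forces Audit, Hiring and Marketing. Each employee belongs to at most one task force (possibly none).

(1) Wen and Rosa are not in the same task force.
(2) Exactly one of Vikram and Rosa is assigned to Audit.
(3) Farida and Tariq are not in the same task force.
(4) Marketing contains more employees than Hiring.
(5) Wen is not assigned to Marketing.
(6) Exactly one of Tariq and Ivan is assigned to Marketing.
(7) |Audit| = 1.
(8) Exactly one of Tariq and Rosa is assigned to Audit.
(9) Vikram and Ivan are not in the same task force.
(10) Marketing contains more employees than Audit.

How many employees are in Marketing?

2

From (5): Wen ∉ Marketing.
Suppose Wen ∈ Audit: no assignment then satisfies all the clues, so Wen ∉ Audit.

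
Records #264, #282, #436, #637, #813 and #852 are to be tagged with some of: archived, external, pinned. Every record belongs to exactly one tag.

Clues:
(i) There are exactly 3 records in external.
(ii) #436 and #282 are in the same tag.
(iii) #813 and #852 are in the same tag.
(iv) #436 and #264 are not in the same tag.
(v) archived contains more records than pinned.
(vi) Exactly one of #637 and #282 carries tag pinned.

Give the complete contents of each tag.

archived = {#282, #436}; external = {#264, #813, #852}; pinned = {#637}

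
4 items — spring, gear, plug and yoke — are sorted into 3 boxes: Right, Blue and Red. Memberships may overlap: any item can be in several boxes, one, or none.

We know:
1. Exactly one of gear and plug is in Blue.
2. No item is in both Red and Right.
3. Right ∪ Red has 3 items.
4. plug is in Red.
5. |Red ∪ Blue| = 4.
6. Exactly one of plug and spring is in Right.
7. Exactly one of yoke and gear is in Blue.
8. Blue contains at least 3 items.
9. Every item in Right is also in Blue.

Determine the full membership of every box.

From (4): plug ∈ Red.
(2) (disjoint): plug ∉ Right.
(6) (exactly one): spring ∈ Right.
(9) with spring ∈ Right: spring ∈ Blue.
(2) (disjoint): spring ∉ Red.
Suppose gear ∈ Right: no assignment then satisfies all the clues, so gear ∉ Right.

Right = {spring}; Blue = {plug, spring, yoke}; Red = {gear, plug}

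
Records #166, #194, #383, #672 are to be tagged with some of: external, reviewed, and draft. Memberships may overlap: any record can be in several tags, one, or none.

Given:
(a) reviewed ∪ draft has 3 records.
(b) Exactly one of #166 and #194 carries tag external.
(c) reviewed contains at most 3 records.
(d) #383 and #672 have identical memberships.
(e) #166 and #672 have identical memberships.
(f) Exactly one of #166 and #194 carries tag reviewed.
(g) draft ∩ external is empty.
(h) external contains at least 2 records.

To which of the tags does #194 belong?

#194: none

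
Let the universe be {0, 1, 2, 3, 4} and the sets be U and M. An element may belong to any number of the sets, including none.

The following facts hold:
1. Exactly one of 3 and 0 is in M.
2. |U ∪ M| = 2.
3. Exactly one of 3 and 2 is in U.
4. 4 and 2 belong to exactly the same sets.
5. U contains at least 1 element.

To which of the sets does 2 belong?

2: none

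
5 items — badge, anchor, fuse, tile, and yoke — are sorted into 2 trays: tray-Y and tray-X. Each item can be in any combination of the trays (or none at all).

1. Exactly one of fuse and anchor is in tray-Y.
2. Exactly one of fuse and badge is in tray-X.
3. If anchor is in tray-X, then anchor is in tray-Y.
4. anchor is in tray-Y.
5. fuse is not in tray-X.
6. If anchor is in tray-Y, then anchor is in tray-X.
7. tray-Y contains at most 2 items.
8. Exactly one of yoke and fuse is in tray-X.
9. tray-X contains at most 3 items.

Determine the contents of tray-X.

tray-X = {anchor, badge, yoke}

From (4): anchor ∈ tray-Y.
From (5): fuse ∉ tray-X.
(1) (exactly one): fuse ∉ tray-Y.
(2) (exactly one): badge ∈ tray-X.
(6): anchor ∈ tray-X.
(8) (exactly one): yoke ∈ tray-X.
(9): tray-X already has 3, so the rest are out.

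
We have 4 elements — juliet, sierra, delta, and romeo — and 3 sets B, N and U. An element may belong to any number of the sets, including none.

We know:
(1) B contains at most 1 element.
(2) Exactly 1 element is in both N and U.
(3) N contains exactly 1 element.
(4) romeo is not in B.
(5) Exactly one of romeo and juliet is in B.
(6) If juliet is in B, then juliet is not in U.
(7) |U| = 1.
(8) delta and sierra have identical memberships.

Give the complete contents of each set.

B = {juliet}; N = {romeo}; U = {romeo}

From (4): romeo ∉ B.
(5) (exactly one): juliet ∈ B.
(6): juliet ∉ U.
(1): B already has 1, so the rest are out.
Suppose juliet ∈ N: no assignment then satisfies all the clues, so juliet ∉ N.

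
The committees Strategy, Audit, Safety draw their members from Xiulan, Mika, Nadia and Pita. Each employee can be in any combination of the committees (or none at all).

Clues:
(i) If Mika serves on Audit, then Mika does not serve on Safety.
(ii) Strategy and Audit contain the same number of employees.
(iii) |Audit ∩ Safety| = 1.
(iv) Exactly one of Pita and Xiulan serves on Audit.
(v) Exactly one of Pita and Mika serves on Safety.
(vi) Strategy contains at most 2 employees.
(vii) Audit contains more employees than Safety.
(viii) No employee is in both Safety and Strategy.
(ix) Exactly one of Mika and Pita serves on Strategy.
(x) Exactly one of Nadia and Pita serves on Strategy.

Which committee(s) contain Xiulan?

Xiulan: none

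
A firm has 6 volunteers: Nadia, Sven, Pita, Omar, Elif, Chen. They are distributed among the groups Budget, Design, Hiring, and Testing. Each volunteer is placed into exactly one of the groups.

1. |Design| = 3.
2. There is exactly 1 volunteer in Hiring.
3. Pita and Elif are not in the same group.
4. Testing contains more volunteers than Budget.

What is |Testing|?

2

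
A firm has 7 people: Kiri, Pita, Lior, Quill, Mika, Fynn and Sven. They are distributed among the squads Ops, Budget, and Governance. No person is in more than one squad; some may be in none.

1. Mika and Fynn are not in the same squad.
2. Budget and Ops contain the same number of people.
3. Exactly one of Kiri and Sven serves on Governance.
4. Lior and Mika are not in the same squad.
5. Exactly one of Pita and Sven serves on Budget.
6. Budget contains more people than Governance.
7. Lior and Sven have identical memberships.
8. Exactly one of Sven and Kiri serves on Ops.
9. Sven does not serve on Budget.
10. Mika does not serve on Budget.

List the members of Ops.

Ops = {Lior, Sven}

From (9): Sven ∉ Budget.
From (10): Mika ∉ Budget.
(5) (exactly one): Pita ∈ Budget.
(7): Lior matches Sven: Lior ∉ Budget.
Suppose Kiri ∈ Ops: no assignment then satisfies all the clues, so Kiri ∉ Ops.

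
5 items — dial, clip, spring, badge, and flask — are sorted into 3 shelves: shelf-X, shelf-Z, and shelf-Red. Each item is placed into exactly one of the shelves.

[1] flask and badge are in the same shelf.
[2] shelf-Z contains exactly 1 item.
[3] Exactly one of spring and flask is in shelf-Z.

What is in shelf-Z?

shelf-Z = {spring}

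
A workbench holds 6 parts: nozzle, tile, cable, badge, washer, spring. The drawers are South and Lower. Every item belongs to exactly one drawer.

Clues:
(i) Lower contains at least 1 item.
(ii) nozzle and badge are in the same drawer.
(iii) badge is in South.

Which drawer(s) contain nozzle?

nozzle: South

From (iii): badge ∈ South.
(ii): nozzle matches badge: nozzle ∈ South.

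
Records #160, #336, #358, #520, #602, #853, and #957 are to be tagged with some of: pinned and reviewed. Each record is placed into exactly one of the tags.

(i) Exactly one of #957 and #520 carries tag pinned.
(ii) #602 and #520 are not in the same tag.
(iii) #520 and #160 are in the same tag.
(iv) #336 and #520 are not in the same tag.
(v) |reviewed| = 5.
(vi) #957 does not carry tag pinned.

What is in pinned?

pinned = {#160, #520}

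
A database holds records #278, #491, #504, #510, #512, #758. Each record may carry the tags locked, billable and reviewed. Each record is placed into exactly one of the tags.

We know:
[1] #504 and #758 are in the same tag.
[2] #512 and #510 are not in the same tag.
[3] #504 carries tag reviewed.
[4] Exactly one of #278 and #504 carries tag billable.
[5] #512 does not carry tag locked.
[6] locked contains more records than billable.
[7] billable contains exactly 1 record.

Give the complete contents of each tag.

From (3): #504 ∈ reviewed.
From (5): #512 ∉ locked.
(1): #758 matches #504: #758 ∉ locked.
(1): #758 matches #504: #758 ∉ billable.
(1): #758 matches #504: #758 ∈ reviewed.
(4) (exactly one): #278 ∈ billable.
(7): billable already has 1, so the rest are out.
Only one tag left: #512 ∈ reviewed.
(2): #510 ∉ reviewed.
Only one tag left: #510 ∈ locked.
Suppose #491 ∉ locked: no assignment then satisfies all the clues, so #491 ∈ locked.

locked = {#491, #510}; billable = {#278}; reviewed = {#504, #512, #758}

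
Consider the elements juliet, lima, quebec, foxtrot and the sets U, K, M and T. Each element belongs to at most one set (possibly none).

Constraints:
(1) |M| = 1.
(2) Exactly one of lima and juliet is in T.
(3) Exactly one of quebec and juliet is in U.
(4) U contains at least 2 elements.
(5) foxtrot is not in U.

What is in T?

T = {juliet}

From (5): foxtrot ∉ U.
Suppose juliet ∉ T: no assignment then satisfies all the clues, so juliet ∈ T.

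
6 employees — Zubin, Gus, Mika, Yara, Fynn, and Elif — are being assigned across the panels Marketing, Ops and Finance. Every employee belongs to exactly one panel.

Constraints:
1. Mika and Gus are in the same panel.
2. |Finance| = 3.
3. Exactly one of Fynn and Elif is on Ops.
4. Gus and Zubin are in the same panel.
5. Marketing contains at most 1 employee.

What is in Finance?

Finance = {Gus, Mika, Zubin}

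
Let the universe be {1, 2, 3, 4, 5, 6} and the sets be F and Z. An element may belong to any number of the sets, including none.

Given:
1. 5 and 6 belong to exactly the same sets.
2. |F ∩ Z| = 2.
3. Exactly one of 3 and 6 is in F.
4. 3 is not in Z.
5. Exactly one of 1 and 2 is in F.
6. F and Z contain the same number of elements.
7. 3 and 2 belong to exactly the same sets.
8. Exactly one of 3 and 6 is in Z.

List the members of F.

F = {1, 5, 6}

From (4): 3 ∉ Z.
(7): 2 matches 3: 2 ∉ Z.
(8) (exactly one): 6 ∈ Z.
(1): 5 matches 6: 5 ∈ Z.
Suppose 1 ∉ F: no assignment then satisfies all the clues, so 1 ∈ F.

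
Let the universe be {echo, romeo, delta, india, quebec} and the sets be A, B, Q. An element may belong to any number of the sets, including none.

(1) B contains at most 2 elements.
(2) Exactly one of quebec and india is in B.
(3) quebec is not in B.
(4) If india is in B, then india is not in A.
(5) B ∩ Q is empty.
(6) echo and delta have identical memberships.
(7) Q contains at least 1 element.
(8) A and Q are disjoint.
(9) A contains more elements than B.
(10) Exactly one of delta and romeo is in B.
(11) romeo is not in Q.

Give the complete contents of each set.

A = {delta, echo, romeo}; B = {india, romeo}; Q = {quebec}

From (3): quebec ∉ B.
From (11): romeo ∉ Q.
(2) (exactly one): india ∈ B.
(4): india ∉ A.
(5) (disjoint): india ∉ Q.
Suppose echo ∉ A: no assignment then satisfies all the clues, so echo ∈ A.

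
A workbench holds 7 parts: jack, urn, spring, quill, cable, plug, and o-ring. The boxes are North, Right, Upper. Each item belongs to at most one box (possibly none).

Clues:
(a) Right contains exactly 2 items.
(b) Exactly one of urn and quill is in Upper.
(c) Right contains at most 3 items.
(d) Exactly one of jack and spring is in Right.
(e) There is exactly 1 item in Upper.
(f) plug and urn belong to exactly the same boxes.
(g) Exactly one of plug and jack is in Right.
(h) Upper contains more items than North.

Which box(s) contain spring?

spring: none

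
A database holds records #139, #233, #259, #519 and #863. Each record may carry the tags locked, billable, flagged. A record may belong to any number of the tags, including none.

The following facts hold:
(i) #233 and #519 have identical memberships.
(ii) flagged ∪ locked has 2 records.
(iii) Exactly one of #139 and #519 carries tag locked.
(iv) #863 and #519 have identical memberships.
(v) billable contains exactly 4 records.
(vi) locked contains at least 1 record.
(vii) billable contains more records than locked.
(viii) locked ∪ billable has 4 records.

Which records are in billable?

billable = {#139, #233, #519, #863}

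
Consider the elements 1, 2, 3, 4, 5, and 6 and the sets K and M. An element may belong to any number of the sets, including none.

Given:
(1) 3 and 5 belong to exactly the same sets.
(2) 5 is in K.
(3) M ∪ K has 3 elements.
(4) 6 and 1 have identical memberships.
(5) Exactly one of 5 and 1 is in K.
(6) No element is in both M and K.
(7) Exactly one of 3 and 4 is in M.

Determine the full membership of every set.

K = {3, 5}; M = {4}

From (2): 5 ∈ K.
(1): 3 matches 5: 3 ∈ K.
(5) (exactly one): 1 ∉ K.
(6) (disjoint): 3 ∉ M.
(6) (disjoint): 5 ∉ M.
(7) (exactly one): 4 ∈ M.
(4): 6 matches 1: 6 ∉ K.
(6) (disjoint): 4 ∉ K.
Suppose 1 ∈ M: no assignment then satisfies all the clues, so 1 ∉ M.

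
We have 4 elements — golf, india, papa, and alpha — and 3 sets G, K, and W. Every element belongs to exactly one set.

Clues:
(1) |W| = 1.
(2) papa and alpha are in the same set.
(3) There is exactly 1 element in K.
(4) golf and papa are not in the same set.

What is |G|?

2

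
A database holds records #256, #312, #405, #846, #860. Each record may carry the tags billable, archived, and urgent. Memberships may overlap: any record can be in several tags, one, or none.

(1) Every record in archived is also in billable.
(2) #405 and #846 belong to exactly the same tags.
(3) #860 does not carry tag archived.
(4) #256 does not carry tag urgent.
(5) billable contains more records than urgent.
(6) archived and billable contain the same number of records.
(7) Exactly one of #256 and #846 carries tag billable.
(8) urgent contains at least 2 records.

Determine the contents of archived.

From (3): #860 ∉ archived.
From (4): #256 ∉ urgent.
Suppose #256 ∈ archived: no assignment then satisfies all the clues, so #256 ∉ archived.

archived = {#312, #405, #846}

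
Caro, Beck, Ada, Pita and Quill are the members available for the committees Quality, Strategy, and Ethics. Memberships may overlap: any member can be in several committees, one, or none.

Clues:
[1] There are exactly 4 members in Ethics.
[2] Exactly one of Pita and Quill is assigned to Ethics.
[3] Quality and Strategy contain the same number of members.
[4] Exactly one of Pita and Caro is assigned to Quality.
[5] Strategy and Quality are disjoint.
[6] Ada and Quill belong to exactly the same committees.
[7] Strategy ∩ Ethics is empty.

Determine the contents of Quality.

Quality = {Caro}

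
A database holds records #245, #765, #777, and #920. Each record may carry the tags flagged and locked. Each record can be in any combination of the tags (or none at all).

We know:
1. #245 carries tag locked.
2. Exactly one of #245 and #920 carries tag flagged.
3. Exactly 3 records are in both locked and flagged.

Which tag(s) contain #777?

#777: flagged, locked

From (1): #245 ∈ locked.
Suppose #777 ∉ flagged: no assignment then satisfies all the clues, so #777 ∈ flagged.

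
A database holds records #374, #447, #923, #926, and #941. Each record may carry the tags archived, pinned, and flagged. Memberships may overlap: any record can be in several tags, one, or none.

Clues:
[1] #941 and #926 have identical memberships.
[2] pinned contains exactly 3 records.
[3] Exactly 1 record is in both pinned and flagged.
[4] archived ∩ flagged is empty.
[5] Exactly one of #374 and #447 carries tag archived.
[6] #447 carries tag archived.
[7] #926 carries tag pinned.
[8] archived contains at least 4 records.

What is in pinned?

pinned = {#374, #926, #941}

From (6): #447 ∈ archived.
From (7): #926 ∈ pinned.
(1): #941 matches #926: #941 ∈ pinned.
(4) (disjoint): #447 ∉ flagged.
(5) (exactly one): #374 ∉ archived.
(8): only 4 candidates remain for archived, so all are in.
(4) (disjoint): #923 ∉ flagged.
(4) (disjoint): #926 ∉ flagged.
(4) (disjoint): #941 ∉ flagged.
Suppose #374 ∉ pinned: no assignment then satisfies all the clues, so #374 ∈ pinned.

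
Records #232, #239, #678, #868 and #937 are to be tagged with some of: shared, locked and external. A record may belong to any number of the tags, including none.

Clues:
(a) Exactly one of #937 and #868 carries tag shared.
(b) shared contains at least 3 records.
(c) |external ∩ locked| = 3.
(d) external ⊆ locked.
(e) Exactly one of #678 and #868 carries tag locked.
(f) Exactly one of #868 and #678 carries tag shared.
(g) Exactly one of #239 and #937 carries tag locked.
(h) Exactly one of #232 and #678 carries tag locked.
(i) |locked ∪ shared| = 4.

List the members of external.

external = {#232, #868, #937}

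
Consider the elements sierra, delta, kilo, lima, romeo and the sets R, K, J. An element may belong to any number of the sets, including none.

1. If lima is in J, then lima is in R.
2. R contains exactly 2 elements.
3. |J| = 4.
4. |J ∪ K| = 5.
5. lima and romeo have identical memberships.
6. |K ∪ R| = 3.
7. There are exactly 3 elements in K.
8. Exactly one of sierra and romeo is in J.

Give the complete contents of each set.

R = {lima, romeo}; K = {lima, romeo, sierra}; J = {delta, kilo, lima, romeo}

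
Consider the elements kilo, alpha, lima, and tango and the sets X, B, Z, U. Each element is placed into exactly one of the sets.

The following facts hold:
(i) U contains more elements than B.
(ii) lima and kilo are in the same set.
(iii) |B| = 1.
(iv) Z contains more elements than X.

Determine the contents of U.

U = {kilo, lima}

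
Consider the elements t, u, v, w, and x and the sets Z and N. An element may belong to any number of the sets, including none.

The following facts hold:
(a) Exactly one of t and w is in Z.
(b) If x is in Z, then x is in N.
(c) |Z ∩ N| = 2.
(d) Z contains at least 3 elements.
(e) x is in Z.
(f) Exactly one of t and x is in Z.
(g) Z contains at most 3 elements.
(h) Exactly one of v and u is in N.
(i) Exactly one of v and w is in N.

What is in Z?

From (e): x ∈ Z.
(b): x ∈ N.
(f) (exactly one): t ∉ Z.
(a) (exactly one): w ∈ Z.
Suppose u ∈ Z: no assignment then satisfies all the clues, so u ∉ Z.

Z = {v, w, x}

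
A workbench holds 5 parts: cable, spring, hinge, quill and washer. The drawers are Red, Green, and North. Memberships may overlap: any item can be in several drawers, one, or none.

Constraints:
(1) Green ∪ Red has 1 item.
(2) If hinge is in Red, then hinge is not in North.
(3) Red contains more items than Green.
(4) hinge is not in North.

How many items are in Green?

0

From (4): hinge ∉ North.
Suppose cable ∈ Green: no assignment then satisfies all the clues, so cable ∉ Green.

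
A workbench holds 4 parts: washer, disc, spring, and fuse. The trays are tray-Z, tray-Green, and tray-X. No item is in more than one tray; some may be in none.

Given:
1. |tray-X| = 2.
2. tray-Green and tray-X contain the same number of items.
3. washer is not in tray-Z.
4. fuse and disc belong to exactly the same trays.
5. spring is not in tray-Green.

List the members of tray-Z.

tray-Z = {}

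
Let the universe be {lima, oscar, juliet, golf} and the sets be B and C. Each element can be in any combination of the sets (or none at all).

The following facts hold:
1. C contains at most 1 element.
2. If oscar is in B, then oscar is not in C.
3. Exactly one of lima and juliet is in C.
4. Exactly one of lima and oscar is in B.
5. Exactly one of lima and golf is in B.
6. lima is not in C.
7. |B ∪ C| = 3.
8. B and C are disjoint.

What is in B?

B = {golf, oscar}

From (6): lima ∉ C.
(3) (exactly one): juliet ∈ C.
(8) (disjoint): juliet ∉ B.
(1): C already has 1, so the rest are out.
Suppose lima ∈ B: no assignment then satisfies all the clues, so lima ∉ B.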